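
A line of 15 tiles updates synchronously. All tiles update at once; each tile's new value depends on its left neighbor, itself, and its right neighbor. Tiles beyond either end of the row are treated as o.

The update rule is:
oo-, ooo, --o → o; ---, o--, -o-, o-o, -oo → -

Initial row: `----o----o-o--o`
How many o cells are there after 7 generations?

---o----o----o-
--o----o----o--
-o----o----o--o
-----o----o--o-
----o----o--o--
---o----o--o--o
--o----o--o--o-
count of o: 4

4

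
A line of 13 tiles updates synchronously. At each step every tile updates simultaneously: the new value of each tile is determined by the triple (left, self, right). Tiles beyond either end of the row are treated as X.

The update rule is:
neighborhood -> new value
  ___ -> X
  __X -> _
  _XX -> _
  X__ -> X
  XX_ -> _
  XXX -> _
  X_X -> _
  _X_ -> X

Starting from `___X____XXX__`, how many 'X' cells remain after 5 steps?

6

XX_XXXX____X_
_______XXX_X_
XXXXXX_____X_
______XXXX_X_
XXXXX______X_
count of X: 6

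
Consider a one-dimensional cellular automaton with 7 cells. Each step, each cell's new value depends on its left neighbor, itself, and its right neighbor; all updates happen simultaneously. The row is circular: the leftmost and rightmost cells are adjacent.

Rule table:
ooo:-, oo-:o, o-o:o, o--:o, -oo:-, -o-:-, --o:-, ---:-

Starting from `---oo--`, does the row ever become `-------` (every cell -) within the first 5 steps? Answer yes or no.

no

----oo-
-----oo
o-----o
oo-----
-oo----
step 5 is -oo----, still not uniform -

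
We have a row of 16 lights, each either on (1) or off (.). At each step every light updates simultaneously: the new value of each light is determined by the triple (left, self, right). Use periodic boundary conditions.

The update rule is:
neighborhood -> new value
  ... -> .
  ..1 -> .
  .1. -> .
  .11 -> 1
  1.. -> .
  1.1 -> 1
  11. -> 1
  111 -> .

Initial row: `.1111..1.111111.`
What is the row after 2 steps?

........11......

step 1: .1..1...11....1.
step 2: ........11......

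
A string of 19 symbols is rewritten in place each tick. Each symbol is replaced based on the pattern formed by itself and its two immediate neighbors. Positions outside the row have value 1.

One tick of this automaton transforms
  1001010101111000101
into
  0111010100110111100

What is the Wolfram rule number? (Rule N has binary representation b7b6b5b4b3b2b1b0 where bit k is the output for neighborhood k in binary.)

position 10: 111 → 1  (bit 7 = 1)
position 0: 110 → 0  (bit 6 = 0)
position 4: 101 → 0  (bit 5 = 0)
position 1: 100 → 1  (bit 4 = 1)
position 9: 011 → 0  (bit 3 = 0)
position 3: 010 → 1  (bit 2 = 1)
position 2: 001 → 1  (bit 1 = 1)
position 14: 000 → 1  (bit 0 = 1)
bits b7..b0 = 10010111 = 151

151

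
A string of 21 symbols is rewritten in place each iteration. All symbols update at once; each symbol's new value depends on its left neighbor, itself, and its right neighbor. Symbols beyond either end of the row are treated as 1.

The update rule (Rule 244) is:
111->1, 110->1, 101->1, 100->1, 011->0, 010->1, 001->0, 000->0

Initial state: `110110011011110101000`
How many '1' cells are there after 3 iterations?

111011001101111111100
111101100110111111110
111110110011011111111
count of 1: 17

17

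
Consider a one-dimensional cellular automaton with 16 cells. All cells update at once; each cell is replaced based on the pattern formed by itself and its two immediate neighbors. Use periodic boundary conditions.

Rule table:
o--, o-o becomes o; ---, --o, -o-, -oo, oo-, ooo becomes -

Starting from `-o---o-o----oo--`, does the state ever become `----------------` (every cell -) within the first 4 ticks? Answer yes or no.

no

tick 1: --o---o-o-----o-
tick 2: ---o---o-o-----o
tick 3: o---o---o-o-----
tick 4: -o---o---o-o----
tick 4 is -o---o---o-o----, still not uniform -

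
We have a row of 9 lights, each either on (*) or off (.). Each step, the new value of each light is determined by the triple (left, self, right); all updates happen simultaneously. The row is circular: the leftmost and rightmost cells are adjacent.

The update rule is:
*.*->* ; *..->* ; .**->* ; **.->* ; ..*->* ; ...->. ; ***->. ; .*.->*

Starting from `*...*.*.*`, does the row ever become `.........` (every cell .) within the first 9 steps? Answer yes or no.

no

**.******
.***.....
**.**....
******..*
.....****
*...**..*
**.******  (repeats step 1; period 6)
step 9: **.**....
step 9 is **.**...., still not uniform .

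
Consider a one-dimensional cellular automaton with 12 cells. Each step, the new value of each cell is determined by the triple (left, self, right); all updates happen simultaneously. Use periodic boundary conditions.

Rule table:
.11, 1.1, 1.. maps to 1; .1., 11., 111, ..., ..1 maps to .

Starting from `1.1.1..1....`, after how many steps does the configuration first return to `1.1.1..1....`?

12

.1.1.1..1...
..1.1.1..1..
...1.1.1..1.
....1.1.1..1
1....1.1.1..
.1....1.1.1.
..1....1.1.1
1..1....1.1.
.1..1....1.1
1.1..1....1.
.1.1..1....1
1.1.1..1....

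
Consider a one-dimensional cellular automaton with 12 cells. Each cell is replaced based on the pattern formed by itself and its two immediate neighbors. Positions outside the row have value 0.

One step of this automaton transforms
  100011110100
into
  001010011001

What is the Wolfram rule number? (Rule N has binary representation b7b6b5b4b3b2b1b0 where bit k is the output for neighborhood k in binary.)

105

position 5: 111 → 0  (bit 7 = 0)
position 7: 110 → 1  (bit 6 = 1)
position 8: 101 → 1  (bit 5 = 1)
position 1: 100 → 0  (bit 4 = 0)
position 4: 011 → 1  (bit 3 = 1)
position 0: 010 → 0  (bit 2 = 0)
position 3: 001 → 0  (bit 1 = 0)
position 2: 000 → 1  (bit 0 = 1)
bits b7..b0 = 01101001 = 105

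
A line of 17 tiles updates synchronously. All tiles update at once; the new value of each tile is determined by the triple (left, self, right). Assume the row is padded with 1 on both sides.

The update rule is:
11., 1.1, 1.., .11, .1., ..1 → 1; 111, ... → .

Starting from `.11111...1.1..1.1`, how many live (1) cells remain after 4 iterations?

11...11.111111111
.11.11111........
11111...11......1
....11.1111....11
count of 1: 8

8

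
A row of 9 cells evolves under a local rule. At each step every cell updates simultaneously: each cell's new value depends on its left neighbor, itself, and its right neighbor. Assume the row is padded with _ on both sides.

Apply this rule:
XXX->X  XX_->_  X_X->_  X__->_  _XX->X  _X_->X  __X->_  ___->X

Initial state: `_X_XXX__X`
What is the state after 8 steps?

_X_X__X_X

_X_XX___X
_X_X__X_X
_X_X__X_X  (fixed point — unchanged through step 8)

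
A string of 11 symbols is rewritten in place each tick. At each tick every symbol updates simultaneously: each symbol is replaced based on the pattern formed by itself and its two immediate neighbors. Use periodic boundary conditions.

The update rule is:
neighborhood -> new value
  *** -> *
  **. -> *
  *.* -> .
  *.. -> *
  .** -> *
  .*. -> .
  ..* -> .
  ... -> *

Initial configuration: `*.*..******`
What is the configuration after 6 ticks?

*..*.******
**...******
****.******
****.******  (fixed point — unchanged through tick 6)

****.******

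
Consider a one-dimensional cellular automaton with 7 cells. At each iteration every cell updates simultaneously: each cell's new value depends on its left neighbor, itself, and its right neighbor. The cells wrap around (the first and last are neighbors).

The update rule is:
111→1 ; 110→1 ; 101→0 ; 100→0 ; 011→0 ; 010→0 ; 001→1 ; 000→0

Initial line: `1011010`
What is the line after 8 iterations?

0001000
0010000
0100000
1000000
0000001
0000010
0000100
0001000

0001000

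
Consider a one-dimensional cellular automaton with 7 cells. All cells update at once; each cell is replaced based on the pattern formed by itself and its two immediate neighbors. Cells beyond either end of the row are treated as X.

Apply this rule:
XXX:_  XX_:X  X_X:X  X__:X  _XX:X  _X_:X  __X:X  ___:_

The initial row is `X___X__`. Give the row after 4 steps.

_XXXXXX

XX_XXXX
_XXX___
XX_XX_X
_XXXXXX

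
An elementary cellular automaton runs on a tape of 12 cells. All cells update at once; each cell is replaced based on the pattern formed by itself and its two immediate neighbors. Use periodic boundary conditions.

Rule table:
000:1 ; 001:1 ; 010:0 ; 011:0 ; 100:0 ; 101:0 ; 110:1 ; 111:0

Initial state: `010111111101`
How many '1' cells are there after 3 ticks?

000000000100
111111111001
000000001010
count of 1: 2

2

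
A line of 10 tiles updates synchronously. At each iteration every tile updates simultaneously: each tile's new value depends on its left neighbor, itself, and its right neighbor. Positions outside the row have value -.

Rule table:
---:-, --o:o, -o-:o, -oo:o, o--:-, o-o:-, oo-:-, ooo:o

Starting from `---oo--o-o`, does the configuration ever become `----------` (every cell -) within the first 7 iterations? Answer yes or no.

--oo--oo-o
-oo--oo--o
oo--oo--oo
o--oo--oo-
o-oo--oo--
o-o--oo---
o-o-oo----
iteration 7 is o-o-oo----, still not uniform -

no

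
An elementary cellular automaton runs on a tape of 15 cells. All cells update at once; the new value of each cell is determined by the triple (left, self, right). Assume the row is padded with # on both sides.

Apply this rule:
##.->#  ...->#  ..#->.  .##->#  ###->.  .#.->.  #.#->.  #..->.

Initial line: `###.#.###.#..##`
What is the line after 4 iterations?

..#...#.#....#.
....#.....##...
.##...###.##.#.
.##.#.#.#.##...

.##.#.#.#.##...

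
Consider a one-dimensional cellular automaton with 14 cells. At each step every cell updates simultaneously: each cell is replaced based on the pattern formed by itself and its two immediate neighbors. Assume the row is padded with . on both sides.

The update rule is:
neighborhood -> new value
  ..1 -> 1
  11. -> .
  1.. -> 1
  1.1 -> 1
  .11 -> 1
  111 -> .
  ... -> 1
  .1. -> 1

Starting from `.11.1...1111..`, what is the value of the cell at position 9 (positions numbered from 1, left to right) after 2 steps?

.

11.111111...11
1.11.....1111.
position 9 holds .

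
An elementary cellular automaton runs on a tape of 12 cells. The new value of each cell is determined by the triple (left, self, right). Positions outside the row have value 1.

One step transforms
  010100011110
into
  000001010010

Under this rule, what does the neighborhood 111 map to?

At position 8 the neighborhood is 111; the next row has 0 there.

0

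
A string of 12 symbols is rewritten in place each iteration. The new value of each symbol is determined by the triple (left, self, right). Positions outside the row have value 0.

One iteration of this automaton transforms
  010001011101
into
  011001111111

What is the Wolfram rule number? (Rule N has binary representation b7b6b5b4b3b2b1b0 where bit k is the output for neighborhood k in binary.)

position 8: 111 → 1  (bit 7 = 1)
position 9: 110 → 1  (bit 6 = 1)
position 6: 101 → 1  (bit 5 = 1)
position 2: 100 → 1  (bit 4 = 1)
position 7: 011 → 1  (bit 3 = 1)
position 1: 010 → 1  (bit 2 = 1)
position 0: 001 → 0  (bit 1 = 0)
position 3: 000 → 0  (bit 0 = 0)
bits b7..b0 = 11111100 = 252

252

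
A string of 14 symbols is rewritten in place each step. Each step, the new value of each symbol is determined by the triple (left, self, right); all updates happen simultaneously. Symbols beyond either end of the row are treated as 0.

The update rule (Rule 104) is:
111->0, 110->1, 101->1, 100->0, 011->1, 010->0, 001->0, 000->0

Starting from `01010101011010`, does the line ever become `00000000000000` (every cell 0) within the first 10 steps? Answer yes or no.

00101010111100
00010101100100
00001011100000
00000110100000
00000111000000
00000101000000
00000010000000
00000000000000
all cells are 0 at step 8

yes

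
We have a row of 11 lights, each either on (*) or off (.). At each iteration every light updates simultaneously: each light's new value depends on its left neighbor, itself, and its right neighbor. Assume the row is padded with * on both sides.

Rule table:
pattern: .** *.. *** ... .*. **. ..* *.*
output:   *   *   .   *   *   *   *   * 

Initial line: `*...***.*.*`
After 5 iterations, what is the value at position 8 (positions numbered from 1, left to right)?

*

iteration 1: *****.*****
iteration 2: ....***....
iteration 3: *****.*****  (repeats iteration 1; period 2)
iteration 5: *****.*****
position 8 holds *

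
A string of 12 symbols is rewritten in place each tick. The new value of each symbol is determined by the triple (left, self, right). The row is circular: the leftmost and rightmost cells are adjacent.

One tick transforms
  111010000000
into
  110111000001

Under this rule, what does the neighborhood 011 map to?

At position 0 the neighborhood is 011; the next row has 1 there.

1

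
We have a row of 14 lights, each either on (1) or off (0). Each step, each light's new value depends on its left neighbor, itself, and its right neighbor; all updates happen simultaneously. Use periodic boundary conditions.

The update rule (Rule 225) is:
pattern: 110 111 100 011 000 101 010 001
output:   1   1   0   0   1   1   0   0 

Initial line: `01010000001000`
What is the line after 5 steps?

00011010011011

step 1: 00100111100011
step 2: 00000011101001
step 3: 01111001110000
step 4: 00111000110111
step 5: 00011010011011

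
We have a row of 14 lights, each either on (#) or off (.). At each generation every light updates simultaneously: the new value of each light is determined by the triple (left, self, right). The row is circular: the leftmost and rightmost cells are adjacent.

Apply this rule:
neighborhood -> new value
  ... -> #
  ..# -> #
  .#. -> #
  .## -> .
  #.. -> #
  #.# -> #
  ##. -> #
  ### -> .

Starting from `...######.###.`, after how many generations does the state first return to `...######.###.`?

28

###.....##..##
..######.###..
##.....##..###
.######.###...
#.....##..####
######.###....
.....##..#####
#####.###....#
....##..#####.
####.###....##
...##..#####..
###.###....###
..##..#####...
##.###....####
.##..#####....
#.###....#####
##..#####.....
.###....######
#..#####.....#
###....######.
..#####.....##
##....######.#
.#####.....##.
#....######.##
#####.....##..
....######.###
####.....##..#
...######.###.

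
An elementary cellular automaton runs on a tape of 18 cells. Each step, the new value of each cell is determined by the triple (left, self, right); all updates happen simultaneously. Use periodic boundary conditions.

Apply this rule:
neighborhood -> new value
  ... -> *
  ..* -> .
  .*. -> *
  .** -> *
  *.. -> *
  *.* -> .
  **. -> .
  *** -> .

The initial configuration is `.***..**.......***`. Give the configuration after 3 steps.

.*..*.*.******.*..

.*..*.*.******.*..
.**.*.*.*......***
.*..*.*.******.*..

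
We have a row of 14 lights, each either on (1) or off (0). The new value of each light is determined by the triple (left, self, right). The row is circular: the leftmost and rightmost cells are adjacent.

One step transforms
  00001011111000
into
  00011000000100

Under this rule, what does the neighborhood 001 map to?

1

At position 3 the neighborhood is 001; the next row has 1 there.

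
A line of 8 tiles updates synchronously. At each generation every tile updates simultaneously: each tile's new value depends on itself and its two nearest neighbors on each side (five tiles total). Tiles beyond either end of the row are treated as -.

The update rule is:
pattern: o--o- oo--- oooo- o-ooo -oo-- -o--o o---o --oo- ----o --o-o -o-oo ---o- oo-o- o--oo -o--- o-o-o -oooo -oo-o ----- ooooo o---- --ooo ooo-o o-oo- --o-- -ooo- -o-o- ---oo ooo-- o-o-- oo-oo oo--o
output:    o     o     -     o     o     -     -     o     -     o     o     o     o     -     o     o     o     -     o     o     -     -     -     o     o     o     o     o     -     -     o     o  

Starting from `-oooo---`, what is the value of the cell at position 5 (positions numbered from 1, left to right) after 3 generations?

o-o--o-o
oo--ooo-
ooo--o-o
position 5 holds -

-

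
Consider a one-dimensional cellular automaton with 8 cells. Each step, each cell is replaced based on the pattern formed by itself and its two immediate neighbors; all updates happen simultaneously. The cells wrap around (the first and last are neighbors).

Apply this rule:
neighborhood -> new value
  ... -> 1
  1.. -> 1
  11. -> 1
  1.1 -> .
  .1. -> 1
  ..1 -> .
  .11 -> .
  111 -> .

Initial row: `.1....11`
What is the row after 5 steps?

1..1.111

.1111..1
....11.1
111..1.1
..11.1..
1..1.111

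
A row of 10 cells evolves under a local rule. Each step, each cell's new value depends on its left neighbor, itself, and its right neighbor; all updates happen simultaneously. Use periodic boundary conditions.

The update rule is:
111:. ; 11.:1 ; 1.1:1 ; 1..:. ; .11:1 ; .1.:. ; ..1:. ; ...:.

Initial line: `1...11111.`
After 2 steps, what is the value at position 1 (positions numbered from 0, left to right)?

....1...11
........11
position 1 holds .

.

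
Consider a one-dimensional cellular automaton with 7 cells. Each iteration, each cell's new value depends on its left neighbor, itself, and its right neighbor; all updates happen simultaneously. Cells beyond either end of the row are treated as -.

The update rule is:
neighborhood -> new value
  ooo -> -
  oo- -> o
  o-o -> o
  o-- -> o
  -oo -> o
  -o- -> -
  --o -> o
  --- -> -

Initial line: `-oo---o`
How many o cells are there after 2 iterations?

iteration 1: oooo-o-
iteration 2: o--oo-o
count of o: 4

4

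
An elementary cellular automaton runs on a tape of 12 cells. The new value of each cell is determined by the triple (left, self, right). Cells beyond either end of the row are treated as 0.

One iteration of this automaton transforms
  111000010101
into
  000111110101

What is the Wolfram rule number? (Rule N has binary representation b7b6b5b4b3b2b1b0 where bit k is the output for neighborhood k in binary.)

23

position 1: 111 → 0  (bit 7 = 0)
position 2: 110 → 0  (bit 6 = 0)
position 8: 101 → 0  (bit 5 = 0)
position 3: 100 → 1  (bit 4 = 1)
position 0: 011 → 0  (bit 3 = 0)
position 7: 010 → 1  (bit 2 = 1)
position 6: 001 → 1  (bit 1 = 1)
position 4: 000 → 1  (bit 0 = 1)
bits b7..b0 = 00010111 = 23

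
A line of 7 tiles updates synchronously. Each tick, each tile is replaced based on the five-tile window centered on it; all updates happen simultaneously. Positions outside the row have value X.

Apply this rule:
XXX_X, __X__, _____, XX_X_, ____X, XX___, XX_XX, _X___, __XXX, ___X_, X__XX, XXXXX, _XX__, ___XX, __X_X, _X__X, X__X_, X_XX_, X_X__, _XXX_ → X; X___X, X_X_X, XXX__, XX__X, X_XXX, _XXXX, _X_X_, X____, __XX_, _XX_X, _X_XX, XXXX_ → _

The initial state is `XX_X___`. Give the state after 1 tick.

_XXXX_X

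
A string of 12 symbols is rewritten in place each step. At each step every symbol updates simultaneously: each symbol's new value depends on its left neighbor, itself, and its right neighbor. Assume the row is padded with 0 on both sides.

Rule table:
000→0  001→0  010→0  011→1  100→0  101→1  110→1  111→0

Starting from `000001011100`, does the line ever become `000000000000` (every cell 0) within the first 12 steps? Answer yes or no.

yes

000000110100
000000111000
000000101000
000000010000
000000000000
all cells are 0 at step 5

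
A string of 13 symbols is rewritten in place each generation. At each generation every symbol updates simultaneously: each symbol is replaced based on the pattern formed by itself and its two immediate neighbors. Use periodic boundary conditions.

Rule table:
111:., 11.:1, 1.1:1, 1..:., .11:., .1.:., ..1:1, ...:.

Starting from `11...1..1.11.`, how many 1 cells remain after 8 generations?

.1..1..1.1.11
1..1..1.1.1.1
1.1..1.1.1.1.
.1..1.1.1.1.1
1..1.1.1.1.1.
..1.1.1.1.1.1
.1.1.1.1.1.1.
1.1.1.1.1.1..
count of 1: 6

6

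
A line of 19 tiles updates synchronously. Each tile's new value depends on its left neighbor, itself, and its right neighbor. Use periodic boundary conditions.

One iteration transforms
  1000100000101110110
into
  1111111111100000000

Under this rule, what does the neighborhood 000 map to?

1

At position 2 the neighborhood is 000; the next row has 1 there.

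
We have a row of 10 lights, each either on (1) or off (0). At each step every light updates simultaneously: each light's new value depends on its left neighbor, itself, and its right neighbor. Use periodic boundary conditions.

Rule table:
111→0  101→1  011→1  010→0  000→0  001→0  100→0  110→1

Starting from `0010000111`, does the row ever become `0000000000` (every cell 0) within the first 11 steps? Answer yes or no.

yes

step 1: 0000000101
step 2: 0000000010
step 3: 0000000000
all cells are 0 at step 3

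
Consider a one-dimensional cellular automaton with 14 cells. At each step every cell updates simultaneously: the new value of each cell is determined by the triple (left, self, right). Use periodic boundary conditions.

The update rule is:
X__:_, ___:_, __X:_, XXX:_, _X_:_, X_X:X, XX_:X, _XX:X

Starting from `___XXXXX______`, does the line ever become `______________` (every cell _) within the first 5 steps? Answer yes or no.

step 1: ___X___X______
step 2: ______________
all cells are _ at step 2

yes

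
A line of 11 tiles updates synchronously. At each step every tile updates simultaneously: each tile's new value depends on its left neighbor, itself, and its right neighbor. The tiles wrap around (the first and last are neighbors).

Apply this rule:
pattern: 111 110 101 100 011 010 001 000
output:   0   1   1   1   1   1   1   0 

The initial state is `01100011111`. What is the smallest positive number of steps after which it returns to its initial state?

11

11110110001
00011111011
10110001111
11111011000
10001111101
11011000111
01111101100
11000111110
11101100011
00111110110
01100011111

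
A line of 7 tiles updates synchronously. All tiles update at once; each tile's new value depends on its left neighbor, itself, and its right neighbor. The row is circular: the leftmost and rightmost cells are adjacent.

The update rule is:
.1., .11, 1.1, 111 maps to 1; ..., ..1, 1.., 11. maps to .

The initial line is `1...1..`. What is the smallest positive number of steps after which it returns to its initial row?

1...1..

1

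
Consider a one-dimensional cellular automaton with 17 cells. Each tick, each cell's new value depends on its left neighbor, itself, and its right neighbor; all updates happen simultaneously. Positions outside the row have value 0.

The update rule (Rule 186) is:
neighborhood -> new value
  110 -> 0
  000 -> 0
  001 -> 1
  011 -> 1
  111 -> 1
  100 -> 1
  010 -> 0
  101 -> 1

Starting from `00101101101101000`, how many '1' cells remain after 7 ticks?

01011011011010100
10110110110101010
01101101101010101
11011011010101010
10110110101010101
01101101010101010
11011010101010101
count of 1: 10

10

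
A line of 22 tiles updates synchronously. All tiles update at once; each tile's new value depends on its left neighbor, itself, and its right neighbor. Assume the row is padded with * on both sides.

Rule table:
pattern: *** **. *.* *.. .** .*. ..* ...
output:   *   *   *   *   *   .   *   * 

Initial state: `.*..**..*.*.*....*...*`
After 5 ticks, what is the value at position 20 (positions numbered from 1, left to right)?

*

tick 1: *.******.*.*.****.****
tick 2: *********.*.**********
tick 3: **********.***********
tick 4: **********************
tick 5: **********************
position 20 holds *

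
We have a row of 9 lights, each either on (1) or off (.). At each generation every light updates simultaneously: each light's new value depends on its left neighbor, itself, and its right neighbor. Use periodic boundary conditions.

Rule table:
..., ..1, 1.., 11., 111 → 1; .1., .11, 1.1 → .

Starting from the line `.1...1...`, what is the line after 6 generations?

generation 1: 1.111.111
generation 2: 1..11..11
generation 3: 111.111.1
generation 4: 111..11..
generation 5: .1111.111
generation 6: ..111..11

..111..11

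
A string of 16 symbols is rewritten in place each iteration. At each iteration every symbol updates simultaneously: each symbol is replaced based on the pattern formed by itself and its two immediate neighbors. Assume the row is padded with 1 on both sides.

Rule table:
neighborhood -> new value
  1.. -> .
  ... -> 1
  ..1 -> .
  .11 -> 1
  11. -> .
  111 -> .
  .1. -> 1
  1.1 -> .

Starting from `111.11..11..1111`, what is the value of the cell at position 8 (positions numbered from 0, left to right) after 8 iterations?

iteration 1: ....1...1...1...
iteration 2: .11.1.1.1.1.1.1.
iteration 3: .1..1.1.1.1.1.1.
iteration 4: .1..1.1.1.1.1.1.  (fixed point — unchanged through iteration 8)
position 8 holds 1

1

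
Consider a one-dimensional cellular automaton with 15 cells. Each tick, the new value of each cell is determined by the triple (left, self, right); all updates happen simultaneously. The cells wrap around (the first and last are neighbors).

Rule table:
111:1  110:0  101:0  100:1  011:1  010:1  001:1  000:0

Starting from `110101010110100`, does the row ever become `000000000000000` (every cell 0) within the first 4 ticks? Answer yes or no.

100101010100111
011101010111111
011001010111110
110111010111101
tick 4 is 110111010111101, still not uniform 0

no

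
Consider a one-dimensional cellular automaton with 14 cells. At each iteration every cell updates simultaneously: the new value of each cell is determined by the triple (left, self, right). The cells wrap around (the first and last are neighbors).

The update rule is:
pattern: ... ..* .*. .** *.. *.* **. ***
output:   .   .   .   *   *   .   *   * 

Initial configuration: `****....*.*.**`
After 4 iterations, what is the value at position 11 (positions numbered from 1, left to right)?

*****.......**
******......**
*******.....**
********....**
position 11 holds .

.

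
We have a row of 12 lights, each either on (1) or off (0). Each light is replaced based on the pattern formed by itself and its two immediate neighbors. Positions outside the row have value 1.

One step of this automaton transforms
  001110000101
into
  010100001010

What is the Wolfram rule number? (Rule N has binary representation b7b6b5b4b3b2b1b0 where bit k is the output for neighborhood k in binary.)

162

position 3: 111 → 1  (bit 7 = 1)
position 4: 110 → 0  (bit 6 = 0)
position 10: 101 → 1  (bit 5 = 1)
position 0: 100 → 0  (bit 4 = 0)
position 2: 011 → 0  (bit 3 = 0)
position 9: 010 → 0  (bit 2 = 0)
position 1: 001 → 1  (bit 1 = 1)
position 6: 000 → 0  (bit 0 = 0)
bits b7..b0 = 10100010 = 162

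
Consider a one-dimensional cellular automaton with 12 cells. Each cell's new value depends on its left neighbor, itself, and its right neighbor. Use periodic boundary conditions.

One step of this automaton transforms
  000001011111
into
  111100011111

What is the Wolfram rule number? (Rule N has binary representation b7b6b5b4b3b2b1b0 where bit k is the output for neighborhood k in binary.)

217

position 8: 111 → 1  (bit 7 = 1)
position 11: 110 → 1  (bit 6 = 1)
position 6: 101 → 0  (bit 5 = 0)
position 0: 100 → 1  (bit 4 = 1)
position 7: 011 → 1  (bit 3 = 1)
position 5: 010 → 0  (bit 2 = 0)
position 4: 001 → 0  (bit 1 = 0)
position 1: 000 → 1  (bit 0 = 1)
bits b7..b0 = 11011001 = 217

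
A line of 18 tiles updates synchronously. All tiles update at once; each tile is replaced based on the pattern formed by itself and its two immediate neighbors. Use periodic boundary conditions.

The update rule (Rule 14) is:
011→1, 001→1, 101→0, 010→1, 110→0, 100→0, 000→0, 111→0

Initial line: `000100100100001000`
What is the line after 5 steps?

001101101100011000
011001001000110000
110011011001100000
100110010011000001
001100110110000011

001100110110000011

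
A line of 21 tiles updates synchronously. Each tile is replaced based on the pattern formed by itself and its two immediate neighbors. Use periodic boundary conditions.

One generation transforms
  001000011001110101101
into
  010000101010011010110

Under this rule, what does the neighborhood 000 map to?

0

At position 4 the neighborhood is 000; the next row has 0 there.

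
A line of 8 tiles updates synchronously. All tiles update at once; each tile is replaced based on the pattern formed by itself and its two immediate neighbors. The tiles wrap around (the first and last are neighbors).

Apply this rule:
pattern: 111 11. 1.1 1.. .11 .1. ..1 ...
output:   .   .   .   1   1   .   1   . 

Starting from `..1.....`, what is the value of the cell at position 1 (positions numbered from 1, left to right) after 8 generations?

.1.1....
1...1...
.1.1.1.1
........
........  (fixed point — unchanged through generation 8)
position 1 holds .

.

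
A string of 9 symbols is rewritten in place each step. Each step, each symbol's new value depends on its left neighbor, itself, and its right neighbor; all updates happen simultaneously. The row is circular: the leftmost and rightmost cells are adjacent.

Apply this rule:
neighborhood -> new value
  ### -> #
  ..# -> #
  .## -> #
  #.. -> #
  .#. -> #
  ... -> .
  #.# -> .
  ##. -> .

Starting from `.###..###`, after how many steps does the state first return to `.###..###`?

18

step 1: .##.####.
step 2: ##..###.#
step 3: #.####..#
step 4: ..###.###
step 5: ####..##.
step 6: ###.###..
step 7: ##..##.##
step 8: #.###..##
step 9: ..##.####
step 10: ###..###.
step 11: ##.####..
step 12: #..###.##
step 13: .####..##
step 14: .###.###.
step 15: ###..##.#
step 16: ##.###..#
step 17: #..##.###
step 18: .###..###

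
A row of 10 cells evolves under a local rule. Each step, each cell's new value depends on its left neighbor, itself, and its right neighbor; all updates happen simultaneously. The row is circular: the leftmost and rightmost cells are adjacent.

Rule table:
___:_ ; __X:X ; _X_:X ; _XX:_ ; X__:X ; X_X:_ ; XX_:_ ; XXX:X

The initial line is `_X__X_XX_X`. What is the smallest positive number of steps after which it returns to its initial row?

step 1: _XXXX____X
step 2: __XX_X__XX
step 3: XX___XXX__
step 4: __X_X_X_XX
step 5: XXX_X_X___
step 6: _X__X_XX_X

6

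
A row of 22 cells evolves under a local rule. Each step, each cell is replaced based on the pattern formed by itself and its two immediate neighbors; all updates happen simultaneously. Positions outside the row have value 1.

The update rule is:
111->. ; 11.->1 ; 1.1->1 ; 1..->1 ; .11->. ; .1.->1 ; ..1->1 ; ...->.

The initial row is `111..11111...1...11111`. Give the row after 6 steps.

..111....11.111.1.....
11..11..1.11..1111...1
.111.11111.111...11.1.
1..11....11..11.1.1111
111.11..1.111.1111....
..11.11111..11...11..1

..11.11111..11...11..1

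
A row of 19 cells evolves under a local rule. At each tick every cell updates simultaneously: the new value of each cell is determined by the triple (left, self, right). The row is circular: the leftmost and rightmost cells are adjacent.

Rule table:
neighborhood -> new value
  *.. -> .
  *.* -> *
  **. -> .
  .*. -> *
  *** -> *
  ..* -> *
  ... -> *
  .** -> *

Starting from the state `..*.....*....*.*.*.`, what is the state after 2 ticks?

**.*****.********.*

***.*****.********.
**.*****.********.*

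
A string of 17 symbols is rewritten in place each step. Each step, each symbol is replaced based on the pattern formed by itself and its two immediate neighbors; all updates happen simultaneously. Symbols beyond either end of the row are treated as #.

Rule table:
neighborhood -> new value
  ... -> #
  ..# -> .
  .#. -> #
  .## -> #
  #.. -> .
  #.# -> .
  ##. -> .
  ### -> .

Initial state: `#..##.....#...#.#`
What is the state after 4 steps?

...#..###.#.#.#.#
.#.#..#...#.#.#.#
.#.#..#.#.#.#.#.#
.#.#..#.#.#.#.#.#

.#.#..#.#.#.#.#.#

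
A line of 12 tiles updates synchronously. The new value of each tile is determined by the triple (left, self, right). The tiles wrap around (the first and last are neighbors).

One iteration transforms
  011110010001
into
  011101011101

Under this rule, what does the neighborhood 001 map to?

0

At position 6 the neighborhood is 001; the next row has 0 there.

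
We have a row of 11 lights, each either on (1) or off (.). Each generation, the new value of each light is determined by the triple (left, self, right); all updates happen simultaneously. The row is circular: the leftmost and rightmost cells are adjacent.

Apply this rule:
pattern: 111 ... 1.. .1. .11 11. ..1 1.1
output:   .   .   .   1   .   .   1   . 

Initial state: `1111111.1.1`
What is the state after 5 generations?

........1..
.......11..
......1....
.....11....
....1......

....1......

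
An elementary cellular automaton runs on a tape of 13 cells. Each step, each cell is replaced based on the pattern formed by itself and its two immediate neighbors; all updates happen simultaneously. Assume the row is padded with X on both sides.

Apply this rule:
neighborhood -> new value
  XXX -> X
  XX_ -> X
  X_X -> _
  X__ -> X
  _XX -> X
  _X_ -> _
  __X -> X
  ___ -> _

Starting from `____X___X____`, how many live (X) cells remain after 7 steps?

X__X_X_X_X__X
XXX_______XXX
XXXX_____XXXX
XXXXX___XXXXX
XXXXXX_XXXXXX
XXXXXX_XXXXXX  (fixed point — unchanged through step 7)
count of X: 12

12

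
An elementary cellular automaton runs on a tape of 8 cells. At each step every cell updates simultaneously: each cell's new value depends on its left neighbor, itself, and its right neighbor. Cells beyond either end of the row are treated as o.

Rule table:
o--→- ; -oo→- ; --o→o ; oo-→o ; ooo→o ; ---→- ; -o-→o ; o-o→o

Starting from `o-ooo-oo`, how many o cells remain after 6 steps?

oo-ooo-o
ooo-ooo-
oooo-ooo
ooooo-oo
oooooo-o
ooooooo-
count of o: 7

7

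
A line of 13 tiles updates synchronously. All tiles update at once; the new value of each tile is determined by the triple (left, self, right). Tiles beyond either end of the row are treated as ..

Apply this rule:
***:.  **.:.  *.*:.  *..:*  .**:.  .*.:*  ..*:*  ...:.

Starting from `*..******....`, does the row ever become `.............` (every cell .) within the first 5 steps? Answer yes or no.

***......*...
...*....***..
..***..*...*.
.*...****.***
***.*........
step 5 is ***.*........, still not uniform .

no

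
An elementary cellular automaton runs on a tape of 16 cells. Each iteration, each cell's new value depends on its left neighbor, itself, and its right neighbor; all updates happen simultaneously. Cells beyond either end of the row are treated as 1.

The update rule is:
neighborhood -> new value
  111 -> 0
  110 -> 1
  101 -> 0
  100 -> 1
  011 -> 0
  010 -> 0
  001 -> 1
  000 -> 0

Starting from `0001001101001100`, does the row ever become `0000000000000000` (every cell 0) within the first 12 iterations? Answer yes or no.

iteration 1: 1010110100110111
iteration 2: 1000010011010000
iteration 3: 1100101101001001
iteration 4: 0111000100110110
iteration 5: 0001101011010010
iteration 6: 1010100001001100
iteration 7: 1000010010110111
iteration 8: 1100101100010000
iteration 9: 0111000110101001
iteration 10: 0001101010000110
iteration 11: 1010100001001010
iteration 12: 1000010010110000
iteration 12 is 1000010010110000, still not uniform 0

no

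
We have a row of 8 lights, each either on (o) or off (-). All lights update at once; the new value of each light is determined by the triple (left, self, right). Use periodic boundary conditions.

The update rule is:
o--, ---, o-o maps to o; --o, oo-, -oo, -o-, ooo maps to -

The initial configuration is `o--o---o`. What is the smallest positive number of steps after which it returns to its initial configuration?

16

-o--oo--
--o---oo
o--oo---
-o---oo-
--oo---o
o---oo--
-oo---o-
---oo--o
oo---o--
--oo--o-
o---o--o
-oo--o--
---o--oo
oo--o---
--o--oo-
o--o---o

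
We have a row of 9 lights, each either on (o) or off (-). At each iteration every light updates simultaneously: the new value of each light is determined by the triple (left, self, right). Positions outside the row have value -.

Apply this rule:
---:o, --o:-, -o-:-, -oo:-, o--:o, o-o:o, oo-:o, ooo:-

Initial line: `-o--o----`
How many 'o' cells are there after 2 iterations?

--o--oooo
o--o----o
count of o: 3

3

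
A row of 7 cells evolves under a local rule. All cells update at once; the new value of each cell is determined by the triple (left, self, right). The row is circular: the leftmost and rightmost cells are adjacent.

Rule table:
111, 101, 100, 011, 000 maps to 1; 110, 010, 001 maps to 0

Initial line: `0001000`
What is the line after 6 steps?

1100111
1010111
0101111
1011110
0111101
1111010

1111010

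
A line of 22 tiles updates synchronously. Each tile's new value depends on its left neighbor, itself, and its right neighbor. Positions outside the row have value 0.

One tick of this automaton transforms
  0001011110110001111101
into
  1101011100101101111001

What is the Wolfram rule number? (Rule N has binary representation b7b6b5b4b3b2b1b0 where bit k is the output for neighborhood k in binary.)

position 6: 111 → 1  (bit 7 = 1)
position 8: 110 → 0  (bit 6 = 0)
position 4: 101 → 0  (bit 5 = 0)
position 12: 100 → 1  (bit 4 = 1)
position 5: 011 → 1  (bit 3 = 1)
position 3: 010 → 1  (bit 2 = 1)
position 2: 001 → 0  (bit 1 = 0)
position 0: 000 → 1  (bit 0 = 1)
bits b7..b0 = 10011101 = 157

157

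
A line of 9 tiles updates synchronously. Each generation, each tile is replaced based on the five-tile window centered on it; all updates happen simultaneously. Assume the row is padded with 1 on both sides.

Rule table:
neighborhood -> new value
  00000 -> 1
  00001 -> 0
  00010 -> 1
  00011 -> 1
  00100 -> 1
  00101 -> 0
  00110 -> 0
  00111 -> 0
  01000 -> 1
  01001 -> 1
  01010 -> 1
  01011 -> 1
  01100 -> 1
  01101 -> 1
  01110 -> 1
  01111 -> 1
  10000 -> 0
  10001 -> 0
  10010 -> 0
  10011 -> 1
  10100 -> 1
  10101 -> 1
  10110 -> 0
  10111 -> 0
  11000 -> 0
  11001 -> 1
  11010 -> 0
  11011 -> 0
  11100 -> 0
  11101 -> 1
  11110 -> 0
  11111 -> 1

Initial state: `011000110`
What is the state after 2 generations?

generation 1: 001001010
generation 2: 101100111

101100111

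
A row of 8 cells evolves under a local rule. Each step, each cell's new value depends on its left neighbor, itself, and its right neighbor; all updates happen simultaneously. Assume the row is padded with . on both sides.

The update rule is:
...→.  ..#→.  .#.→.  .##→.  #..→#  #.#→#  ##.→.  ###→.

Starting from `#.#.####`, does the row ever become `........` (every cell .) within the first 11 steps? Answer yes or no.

yes

.#.#....
..#.#...
...#.#..
....#.#.
.....#.#
......#.
.......#
........
all cells are . at step 8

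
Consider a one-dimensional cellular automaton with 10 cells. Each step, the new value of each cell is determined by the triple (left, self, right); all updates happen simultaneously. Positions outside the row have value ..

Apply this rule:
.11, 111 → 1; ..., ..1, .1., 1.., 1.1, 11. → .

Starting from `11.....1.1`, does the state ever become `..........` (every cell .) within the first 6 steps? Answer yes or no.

1.........
..........
all cells are . at step 2

yes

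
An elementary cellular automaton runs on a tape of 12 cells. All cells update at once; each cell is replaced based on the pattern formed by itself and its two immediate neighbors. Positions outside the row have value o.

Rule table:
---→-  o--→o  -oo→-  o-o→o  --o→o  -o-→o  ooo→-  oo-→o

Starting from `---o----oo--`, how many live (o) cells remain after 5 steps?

o-ooo--o-ooo
oo--ooooo---
-ooo----oo-o
o--oo--o-oo-
ooo-ooooo-oo
count of o: 10

10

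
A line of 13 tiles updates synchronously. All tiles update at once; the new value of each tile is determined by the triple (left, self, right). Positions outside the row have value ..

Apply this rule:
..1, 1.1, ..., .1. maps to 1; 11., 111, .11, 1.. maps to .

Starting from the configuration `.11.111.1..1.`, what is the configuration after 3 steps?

1..1...11.11.
1.11.11..1...
11..1...11.11

11..1...11.11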